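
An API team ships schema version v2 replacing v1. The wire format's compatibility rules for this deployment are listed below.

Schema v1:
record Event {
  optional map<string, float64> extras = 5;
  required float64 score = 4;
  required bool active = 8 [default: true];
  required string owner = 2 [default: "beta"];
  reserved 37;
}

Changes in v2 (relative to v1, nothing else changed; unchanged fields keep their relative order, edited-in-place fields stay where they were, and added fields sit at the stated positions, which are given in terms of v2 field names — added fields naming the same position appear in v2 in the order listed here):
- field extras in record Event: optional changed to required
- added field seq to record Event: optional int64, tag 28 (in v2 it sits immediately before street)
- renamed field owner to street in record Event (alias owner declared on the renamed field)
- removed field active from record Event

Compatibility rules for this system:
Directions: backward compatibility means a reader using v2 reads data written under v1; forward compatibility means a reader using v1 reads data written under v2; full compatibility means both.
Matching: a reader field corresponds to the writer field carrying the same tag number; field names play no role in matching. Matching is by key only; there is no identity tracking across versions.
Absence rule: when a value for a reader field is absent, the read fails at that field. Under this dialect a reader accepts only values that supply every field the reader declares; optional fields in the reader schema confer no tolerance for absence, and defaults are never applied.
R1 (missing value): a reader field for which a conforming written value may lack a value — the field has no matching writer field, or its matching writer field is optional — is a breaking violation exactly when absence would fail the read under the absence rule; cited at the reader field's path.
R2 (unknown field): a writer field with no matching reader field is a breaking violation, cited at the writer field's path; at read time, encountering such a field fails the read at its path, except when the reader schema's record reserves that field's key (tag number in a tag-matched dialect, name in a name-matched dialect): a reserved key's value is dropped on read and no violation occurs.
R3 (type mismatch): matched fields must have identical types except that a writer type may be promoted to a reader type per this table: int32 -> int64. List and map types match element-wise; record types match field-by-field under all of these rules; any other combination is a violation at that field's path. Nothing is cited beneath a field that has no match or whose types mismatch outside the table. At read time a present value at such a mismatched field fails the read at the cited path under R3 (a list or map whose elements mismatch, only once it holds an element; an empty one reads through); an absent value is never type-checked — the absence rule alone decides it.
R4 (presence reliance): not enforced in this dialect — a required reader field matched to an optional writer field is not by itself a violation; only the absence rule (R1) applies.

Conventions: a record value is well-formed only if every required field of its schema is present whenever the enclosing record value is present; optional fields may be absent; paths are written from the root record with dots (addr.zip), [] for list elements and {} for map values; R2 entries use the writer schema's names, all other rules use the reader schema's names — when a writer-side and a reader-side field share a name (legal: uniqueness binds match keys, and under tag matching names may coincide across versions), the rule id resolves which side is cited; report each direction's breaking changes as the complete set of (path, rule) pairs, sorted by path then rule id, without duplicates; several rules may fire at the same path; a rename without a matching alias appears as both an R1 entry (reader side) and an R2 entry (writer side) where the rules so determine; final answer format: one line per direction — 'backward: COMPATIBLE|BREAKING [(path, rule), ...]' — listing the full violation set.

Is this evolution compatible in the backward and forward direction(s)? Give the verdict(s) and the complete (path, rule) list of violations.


backward: BREAKING [(active, R2), (extras, R1), (seq, R1)]; forward: BREAKING [(active, R1), (seq, R2)]

arrows below run writer -> reader for Event
checking backward for Event: reader v2 against writer v1:
  writer optional, map<string, float64> -> map<string, float64>: reader extras maps from writer extras
  writer required, float64 -> float64: reader score maps from writer score
  seq: no writer-side match
  writer required, string -> string: reader street maps from writer owner
  writer active: unknown to reader
  R2 fires at active
  R1 fires at extras
  R1 fires at seq
  => backward verdict for Event: BREAKING, 3 violation(s)
checking forward for Event: reader v1 against writer v2:
  writer required, map<string, float64> -> map<string, float64>: reader extras maps from writer extras
  writer required, float64 -> float64: reader score maps from writer score
  active: no writer-side match
  writer required, string -> string: reader owner maps from writer street
  writer seq: unknown to reader
  R1 fires at active
  R2 fires at seq
  => forward verdict for Event: BREAKING, 2 violation(s)


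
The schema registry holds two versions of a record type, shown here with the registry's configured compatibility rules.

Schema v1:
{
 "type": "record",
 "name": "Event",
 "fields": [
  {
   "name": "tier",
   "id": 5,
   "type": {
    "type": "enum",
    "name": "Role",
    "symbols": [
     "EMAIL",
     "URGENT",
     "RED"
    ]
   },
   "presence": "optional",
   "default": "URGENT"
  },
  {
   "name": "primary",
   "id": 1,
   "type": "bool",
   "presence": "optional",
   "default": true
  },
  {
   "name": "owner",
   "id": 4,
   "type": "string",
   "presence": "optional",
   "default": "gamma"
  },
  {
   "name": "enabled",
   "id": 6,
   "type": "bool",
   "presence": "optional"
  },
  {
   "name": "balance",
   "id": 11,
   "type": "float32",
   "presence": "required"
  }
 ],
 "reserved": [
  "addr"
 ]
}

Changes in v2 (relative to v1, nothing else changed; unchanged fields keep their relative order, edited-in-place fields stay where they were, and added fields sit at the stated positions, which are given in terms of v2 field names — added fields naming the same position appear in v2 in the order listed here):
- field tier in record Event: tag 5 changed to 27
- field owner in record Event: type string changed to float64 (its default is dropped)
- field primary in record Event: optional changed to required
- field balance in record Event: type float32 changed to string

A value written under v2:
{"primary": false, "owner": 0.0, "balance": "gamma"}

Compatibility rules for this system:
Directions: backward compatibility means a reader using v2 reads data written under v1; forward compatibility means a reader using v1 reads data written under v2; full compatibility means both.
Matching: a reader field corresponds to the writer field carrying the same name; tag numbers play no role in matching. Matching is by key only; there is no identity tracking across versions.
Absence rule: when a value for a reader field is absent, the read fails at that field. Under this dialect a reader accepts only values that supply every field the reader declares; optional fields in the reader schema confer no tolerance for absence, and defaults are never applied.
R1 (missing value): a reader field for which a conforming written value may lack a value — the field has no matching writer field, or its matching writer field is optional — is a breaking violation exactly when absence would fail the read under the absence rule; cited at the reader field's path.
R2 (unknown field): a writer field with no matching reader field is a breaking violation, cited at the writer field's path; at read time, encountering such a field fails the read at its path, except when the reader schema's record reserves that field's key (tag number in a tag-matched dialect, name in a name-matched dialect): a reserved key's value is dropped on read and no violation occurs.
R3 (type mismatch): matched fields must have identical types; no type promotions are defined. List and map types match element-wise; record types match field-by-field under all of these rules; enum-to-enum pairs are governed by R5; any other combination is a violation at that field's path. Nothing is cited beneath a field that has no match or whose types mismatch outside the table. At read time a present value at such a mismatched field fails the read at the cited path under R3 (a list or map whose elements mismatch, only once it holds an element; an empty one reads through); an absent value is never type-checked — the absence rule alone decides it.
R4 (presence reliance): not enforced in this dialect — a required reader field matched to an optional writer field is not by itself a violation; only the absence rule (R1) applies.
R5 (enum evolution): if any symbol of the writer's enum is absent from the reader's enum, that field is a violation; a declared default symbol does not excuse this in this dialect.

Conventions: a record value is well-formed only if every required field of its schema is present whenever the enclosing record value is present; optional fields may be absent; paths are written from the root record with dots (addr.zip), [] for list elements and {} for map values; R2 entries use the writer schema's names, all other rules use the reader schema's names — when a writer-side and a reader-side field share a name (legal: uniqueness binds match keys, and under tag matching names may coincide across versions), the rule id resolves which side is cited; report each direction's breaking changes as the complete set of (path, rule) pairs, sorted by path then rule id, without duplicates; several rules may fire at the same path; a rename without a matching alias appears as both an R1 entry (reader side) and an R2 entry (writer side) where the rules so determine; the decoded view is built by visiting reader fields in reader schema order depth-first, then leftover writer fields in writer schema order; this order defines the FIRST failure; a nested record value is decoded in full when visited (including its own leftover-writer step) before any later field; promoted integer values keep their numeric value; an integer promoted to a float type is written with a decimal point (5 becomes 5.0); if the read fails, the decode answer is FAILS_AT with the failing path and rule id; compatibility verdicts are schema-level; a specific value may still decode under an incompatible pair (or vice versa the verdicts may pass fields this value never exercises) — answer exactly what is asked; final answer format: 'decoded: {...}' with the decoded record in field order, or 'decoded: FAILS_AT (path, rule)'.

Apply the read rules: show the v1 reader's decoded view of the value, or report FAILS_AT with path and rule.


the writer's type comes first in each Event pair
migrating the Event value to v1:
  read fails at tier under R1 (no fill)
  => FAILS_AT (tier, R1)
the rest of the Event diff is inert for this question:
  field owner in record Event: type string changed to float64 (its default is dropped) -> changes Event's schema-level verdicts only — the decode of this value is the same
  field primary in record Event: optional changed to required -> changes Event's schema-level verdicts only — the decode of this value is the same
  field balance in record Event: type float32 changed to string -> changes Event's schema-level verdicts only — the decode of this value is the same

decoded: FAILS_AT (tier, R1)


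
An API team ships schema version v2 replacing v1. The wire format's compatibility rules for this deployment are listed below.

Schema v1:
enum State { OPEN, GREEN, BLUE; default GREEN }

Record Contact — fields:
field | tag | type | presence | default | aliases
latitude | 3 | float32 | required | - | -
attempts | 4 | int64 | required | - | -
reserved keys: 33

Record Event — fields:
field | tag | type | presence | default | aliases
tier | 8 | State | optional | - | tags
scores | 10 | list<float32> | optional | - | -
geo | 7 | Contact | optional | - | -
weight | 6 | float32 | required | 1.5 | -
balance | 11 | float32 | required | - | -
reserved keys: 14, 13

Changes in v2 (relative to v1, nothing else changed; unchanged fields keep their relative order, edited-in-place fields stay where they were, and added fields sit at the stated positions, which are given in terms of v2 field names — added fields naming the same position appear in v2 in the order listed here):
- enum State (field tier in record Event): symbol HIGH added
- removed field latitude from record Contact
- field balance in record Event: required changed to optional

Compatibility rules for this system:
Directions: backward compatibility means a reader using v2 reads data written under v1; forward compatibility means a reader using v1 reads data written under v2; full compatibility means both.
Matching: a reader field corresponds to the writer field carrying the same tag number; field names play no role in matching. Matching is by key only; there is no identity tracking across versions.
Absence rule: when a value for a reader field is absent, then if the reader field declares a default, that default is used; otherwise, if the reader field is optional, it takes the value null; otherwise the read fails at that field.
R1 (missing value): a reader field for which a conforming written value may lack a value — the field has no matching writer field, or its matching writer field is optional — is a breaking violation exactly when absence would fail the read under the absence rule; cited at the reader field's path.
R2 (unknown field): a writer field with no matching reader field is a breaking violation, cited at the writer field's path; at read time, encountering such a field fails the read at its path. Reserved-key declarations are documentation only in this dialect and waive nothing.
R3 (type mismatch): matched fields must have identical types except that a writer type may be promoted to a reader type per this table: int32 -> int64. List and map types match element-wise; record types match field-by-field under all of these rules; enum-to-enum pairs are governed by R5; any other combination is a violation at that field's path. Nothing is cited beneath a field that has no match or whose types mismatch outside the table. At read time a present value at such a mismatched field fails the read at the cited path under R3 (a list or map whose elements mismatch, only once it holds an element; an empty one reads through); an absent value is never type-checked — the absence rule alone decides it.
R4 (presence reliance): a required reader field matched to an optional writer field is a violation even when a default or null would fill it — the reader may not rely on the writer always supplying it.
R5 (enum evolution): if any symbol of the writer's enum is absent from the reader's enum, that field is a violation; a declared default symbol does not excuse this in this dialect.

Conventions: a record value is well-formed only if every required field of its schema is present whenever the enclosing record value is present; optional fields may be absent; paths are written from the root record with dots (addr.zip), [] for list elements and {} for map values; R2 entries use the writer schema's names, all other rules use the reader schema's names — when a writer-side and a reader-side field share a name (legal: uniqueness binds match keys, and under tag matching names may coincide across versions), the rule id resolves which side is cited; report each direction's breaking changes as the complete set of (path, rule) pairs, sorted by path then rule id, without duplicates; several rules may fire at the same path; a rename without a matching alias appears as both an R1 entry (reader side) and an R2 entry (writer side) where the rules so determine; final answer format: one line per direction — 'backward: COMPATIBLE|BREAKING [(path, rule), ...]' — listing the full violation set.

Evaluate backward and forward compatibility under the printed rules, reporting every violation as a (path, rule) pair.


arrows below run writer -> reader for Event
backward on Event — v2 reading data written by v1:
  tier: paired with writer tier (State -> State; writer optional)
  scores: paired with writer scores (list<float32> -> list<float32>; writer optional)
  geo: paired with writer geo (Contact -> Contact; writer optional)
  weight: paired with writer weight (float32 -> float32; writer required)
  balance: paired with writer balance (float32 -> float32; writer required)
  geo.attempts: paired with writer geo.attempts (int64 -> int64; writer required)
  writer field geo.latitude has no reader counterpart
  breaking: (geo.latitude, R2)
  => backward verdict for Event: BREAKING, 1 violation(s)
forward on Event — v1 reading data written by v2:
  tier: paired with writer tier (State -> State; writer optional)
  scores: paired with writer scores (list<float32> -> list<float32>; writer optional)
  geo: paired with writer geo (Contact -> Contact; writer optional)
  weight: paired with writer weight (float32 -> float32; writer required)
  balance: paired with writer balance (float32 -> float32; writer optional)
  no writer field matches reader geo.latitude
  geo.attempts: paired with writer geo.attempts (int64 -> int64; writer required)
  breaking: (balance, R1)
  breaking: (balance, R4)
  breaking: (geo.latitude, R1)
  breaking: (tier, R5)
  => forward verdict for Event: BREAKING, 4 violation(s)

backward: BREAKING [(geo.latitude, R2)]; forward: BREAKING [(balance, R1), (balance, R4), (geo.latitude, R1), (tier, R5)]


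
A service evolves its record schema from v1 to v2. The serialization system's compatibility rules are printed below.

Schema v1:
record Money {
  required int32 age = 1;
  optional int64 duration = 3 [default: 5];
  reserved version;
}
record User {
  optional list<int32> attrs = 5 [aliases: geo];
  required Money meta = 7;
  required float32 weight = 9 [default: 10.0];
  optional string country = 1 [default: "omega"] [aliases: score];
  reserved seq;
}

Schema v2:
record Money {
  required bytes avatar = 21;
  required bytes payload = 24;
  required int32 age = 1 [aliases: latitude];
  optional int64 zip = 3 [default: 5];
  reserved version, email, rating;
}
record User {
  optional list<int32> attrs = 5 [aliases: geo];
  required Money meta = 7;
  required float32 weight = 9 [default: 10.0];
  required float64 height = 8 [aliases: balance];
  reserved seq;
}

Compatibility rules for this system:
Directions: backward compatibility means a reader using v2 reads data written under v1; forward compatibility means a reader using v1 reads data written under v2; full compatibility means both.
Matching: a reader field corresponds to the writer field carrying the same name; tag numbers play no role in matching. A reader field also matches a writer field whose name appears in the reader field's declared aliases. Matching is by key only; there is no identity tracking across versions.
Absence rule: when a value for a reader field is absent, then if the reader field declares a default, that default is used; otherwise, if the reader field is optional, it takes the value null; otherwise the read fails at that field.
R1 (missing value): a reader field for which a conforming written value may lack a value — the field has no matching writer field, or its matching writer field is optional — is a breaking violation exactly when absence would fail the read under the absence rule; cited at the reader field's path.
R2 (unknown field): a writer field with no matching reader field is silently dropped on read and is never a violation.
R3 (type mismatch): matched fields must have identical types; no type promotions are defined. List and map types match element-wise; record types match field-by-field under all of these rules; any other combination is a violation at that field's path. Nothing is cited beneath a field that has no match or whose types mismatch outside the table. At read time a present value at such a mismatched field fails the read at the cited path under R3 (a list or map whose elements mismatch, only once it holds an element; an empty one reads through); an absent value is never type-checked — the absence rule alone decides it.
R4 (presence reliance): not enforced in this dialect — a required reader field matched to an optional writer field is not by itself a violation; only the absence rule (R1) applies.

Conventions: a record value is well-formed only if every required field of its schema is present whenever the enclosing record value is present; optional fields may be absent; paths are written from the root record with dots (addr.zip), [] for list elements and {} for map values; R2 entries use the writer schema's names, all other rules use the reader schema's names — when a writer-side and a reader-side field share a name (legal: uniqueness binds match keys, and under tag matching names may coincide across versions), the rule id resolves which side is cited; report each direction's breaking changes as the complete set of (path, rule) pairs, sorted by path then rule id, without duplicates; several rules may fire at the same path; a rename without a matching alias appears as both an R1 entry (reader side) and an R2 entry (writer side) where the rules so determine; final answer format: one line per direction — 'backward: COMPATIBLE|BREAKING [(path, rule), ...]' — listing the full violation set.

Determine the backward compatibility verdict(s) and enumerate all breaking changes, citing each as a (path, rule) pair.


backward: BREAKING [(height, R1), (meta.avatar, R1), (meta.payload, R1)]

in User below, arrows point writer -> reader
backward pass over User, reader schema v2, writer schema v1:
  attrs <- attrs (list<int32> -> list<int32>, writer optional)
  meta <- meta (Money -> Money, writer required)
  weight <- weight (float32 -> float32, writer required)
  height has no writer counterpart
  writer field country has no reader counterpart
  meta.avatar has no writer counterpart
  meta.payload has no writer counterpart
  meta.age <- meta.age (int32 -> int32, writer required)
  meta.zip has no writer counterpart
  writer field meta.duration has no reader counterpart
  rule R1 violated at height
  rule R1 violated at meta.avatar
  rule R1 violated at meta.payload
  backward on User therefore BREAKING (3)
the rest of the User diff is inert for this question:
  removed field country from record User -> fires no rule on User, leaving the asked answer as it is
  renamed field duration to zip in record Money -> fires no rule on User, leaving the asked answer as it is


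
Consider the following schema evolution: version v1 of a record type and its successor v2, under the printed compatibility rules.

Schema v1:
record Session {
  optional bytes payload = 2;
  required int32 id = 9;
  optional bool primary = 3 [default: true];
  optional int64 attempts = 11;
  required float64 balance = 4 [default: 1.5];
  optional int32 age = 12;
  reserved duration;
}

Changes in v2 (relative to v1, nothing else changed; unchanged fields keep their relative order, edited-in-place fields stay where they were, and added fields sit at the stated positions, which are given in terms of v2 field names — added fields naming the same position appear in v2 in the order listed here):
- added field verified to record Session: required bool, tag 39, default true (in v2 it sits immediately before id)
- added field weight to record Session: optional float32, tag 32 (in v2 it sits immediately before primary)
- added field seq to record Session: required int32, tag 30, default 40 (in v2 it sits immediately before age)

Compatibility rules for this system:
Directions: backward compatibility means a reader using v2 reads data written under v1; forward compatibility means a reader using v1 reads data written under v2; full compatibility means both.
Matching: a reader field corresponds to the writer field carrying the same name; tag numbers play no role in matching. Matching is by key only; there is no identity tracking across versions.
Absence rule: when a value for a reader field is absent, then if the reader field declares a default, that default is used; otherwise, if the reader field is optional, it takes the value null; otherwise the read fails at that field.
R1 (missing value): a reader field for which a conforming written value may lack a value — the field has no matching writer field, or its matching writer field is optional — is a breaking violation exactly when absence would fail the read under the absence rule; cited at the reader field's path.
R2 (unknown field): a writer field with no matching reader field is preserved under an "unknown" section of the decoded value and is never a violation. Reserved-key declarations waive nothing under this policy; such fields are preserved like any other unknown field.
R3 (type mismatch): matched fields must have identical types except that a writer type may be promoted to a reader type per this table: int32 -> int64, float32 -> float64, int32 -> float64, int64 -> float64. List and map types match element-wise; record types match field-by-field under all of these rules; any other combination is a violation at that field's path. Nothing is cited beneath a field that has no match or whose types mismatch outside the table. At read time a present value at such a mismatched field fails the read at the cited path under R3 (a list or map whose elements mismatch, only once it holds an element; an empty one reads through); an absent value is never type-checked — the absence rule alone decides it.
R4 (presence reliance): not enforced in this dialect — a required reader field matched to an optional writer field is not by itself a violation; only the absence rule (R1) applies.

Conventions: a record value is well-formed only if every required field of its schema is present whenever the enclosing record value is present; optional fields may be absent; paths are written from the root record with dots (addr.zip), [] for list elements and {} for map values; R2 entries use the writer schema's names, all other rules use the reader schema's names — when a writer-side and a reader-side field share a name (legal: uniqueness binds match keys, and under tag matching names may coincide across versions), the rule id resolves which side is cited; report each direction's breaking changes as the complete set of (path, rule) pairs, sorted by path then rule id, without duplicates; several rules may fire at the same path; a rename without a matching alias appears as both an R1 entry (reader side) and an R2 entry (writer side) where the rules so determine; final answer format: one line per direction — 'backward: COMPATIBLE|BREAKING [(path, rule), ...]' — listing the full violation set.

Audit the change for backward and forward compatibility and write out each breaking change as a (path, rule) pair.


backward: COMPATIBLE []; forward: COMPATIBLE []

in Session below, arrows point writer -> reader
backward on Session — v2 reading data written by v1:
  writer optional, bytes -> bytes: reader payload maps from writer payload
  verified has no writer counterpart
  writer required, int32 -> int32: reader id maps from writer id
  weight has no writer counterpart
  writer optional, bool -> bool: reader primary maps from writer primary
  writer optional, int64 -> int64: reader attempts maps from writer attempts
  writer required, float64 -> float64: reader balance maps from writer balance
  seq has no writer counterpart
  writer optional, int32 -> int32: reader age maps from writer age
  => backward verdict for Session: COMPATIBLE, no violations
forward on Session — v1 reading data written by v2:
  writer optional, bytes -> bytes: reader payload maps from writer payload
  writer required, int32 -> int32: reader id maps from writer id
  writer optional, bool -> bool: reader primary maps from writer primary
  writer optional, int64 -> int64: reader attempts maps from writer attempts
  writer required, float64 -> float64: reader balance maps from writer balance
  writer optional, int32 -> int32: reader age maps from writer age
  writer field verified has no reader counterpart
  writer field weight has no reader counterpart
  writer field seq has no reader counterpart
  => forward verdict for Session: COMPATIBLE, no violations


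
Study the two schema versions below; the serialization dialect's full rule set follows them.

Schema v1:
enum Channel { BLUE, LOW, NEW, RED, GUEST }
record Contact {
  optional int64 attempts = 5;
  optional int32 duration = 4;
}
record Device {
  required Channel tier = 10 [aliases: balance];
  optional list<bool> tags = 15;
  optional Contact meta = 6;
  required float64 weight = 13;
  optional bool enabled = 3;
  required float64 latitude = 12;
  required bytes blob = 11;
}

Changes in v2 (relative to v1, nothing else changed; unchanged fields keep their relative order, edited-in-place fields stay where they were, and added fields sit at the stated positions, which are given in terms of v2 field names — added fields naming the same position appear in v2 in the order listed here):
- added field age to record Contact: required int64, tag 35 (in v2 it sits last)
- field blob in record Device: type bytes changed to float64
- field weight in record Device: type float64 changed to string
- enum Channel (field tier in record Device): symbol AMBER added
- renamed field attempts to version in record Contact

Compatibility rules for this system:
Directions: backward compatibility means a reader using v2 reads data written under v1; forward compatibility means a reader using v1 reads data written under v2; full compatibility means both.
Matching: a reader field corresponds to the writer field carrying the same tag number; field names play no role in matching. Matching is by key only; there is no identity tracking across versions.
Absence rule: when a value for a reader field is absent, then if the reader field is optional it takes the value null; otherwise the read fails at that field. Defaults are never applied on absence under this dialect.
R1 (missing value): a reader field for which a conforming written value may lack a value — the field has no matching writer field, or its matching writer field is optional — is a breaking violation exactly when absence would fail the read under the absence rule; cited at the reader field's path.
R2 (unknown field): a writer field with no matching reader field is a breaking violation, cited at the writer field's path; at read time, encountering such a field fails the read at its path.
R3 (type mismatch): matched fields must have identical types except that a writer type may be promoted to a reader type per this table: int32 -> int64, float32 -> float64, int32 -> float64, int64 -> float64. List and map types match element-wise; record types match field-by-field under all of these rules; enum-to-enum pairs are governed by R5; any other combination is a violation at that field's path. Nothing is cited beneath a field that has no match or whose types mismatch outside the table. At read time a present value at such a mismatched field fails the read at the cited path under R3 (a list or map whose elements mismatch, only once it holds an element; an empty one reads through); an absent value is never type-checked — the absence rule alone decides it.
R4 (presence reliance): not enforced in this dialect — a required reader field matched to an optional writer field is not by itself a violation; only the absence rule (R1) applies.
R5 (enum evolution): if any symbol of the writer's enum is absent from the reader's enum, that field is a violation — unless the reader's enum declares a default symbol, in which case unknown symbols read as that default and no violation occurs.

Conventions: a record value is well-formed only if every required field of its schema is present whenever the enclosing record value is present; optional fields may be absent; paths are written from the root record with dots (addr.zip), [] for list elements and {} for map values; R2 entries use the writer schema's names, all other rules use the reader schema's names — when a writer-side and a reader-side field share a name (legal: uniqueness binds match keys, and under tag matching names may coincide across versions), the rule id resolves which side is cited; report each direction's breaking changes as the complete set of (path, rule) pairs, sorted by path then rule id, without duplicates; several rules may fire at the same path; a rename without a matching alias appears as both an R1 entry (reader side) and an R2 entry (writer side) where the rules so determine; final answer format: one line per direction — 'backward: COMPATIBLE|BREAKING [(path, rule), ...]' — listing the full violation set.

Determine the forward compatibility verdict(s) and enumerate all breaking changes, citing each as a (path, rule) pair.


in Device below, arrows point writer -> reader
forward analysis of Device with v1 as reader and v2 as writer:
  Channel -> Channel, writer required: tier aligns to tier
  list<bool> -> list<bool>, writer optional: tags aligns to tags
  Contact -> Contact, writer optional: meta aligns to meta
  string -> float64, writer required: weight aligns to weight
  bool -> bool, writer optional: enabled aligns to enabled
  float64 -> float64, writer required: latitude aligns to latitude
  float64 -> bytes, writer required: blob aligns to blob
  int64 -> int64, writer optional: meta.attempts aligns to meta.version
  int32 -> int32, writer optional: meta.duration aligns to meta.duration
  meta.age (writer side), unknown to reader
  R3 fires at blob
  R2 fires at meta.age
  R5 fires at tier
  R3 fires at weight
  => forward verdict for Device: BREAKING, 4 violation(s)
remaining Device differences; none change what is asked:
  renamed field attempts to version in record Contact -> inert for the asked Device verdict: nothing fires

forward: BREAKING [(blob, R3), (meta.age, R2), (tier, R5), (weight, R3)]


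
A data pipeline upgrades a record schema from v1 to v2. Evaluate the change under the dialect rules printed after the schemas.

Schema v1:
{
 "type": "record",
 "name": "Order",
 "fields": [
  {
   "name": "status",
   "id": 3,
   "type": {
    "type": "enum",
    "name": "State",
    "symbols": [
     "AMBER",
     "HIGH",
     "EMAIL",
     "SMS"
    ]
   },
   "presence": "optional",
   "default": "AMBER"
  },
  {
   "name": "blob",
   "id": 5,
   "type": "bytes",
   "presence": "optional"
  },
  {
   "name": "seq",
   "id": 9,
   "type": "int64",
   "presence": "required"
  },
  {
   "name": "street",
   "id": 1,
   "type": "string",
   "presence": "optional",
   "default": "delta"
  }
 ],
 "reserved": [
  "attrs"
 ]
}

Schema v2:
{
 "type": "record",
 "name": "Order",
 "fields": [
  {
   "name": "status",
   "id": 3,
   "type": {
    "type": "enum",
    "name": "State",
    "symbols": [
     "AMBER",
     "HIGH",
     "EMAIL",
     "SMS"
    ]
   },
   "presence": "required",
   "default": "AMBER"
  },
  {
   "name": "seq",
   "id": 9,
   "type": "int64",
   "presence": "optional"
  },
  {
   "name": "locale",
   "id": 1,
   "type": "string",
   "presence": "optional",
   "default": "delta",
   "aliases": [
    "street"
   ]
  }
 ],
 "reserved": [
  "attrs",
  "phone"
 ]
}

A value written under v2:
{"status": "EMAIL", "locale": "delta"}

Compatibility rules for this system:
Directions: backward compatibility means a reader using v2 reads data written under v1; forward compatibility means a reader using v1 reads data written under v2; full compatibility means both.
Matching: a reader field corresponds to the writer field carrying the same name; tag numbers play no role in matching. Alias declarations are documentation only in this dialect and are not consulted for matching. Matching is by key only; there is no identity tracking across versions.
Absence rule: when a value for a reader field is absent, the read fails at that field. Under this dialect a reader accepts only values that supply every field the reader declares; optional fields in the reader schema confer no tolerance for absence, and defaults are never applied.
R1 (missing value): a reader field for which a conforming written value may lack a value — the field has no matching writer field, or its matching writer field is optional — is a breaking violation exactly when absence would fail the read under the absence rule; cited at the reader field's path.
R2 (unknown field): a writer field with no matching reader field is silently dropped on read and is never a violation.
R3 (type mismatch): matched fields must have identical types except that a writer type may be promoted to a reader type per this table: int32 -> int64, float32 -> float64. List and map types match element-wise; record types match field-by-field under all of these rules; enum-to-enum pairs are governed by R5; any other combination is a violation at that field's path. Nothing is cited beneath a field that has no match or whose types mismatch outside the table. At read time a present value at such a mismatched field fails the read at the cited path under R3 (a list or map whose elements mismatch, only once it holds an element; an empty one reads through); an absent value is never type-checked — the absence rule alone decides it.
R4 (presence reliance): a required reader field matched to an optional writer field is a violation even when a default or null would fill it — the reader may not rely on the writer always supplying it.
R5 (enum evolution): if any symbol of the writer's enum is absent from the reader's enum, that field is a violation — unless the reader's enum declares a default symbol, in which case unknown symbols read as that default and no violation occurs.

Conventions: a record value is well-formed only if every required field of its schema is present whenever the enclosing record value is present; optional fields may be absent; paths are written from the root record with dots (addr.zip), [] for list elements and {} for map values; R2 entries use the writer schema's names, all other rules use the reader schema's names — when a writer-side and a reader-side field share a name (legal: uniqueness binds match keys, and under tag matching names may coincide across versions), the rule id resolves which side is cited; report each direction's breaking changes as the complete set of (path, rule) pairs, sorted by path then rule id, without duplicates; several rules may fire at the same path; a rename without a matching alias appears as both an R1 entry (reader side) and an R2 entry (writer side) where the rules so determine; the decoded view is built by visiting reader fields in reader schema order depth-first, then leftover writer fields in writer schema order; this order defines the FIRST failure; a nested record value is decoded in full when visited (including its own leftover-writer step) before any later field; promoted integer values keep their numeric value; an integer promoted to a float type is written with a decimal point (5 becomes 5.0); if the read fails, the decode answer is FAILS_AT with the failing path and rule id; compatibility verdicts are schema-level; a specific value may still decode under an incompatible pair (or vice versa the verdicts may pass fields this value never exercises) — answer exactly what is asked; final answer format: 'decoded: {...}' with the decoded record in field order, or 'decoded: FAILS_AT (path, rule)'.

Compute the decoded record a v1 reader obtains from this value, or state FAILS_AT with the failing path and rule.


decoded: FAILS_AT (blob, R1)

each type pair in Order: writer, then reader
decode walk for Order under reader schema v1:
  status := "EMAIL"
  read fails at blob under R1 (no fill)
  => FAILS_AT (blob, R1)
the other Order changes do not affect what is asked:
  field status in record Order: optional changed to required -> schema-level compatibility only; this Order value's decode is unchanged
  renamed field street to locale in record Order (alias street declared on the renamed field) -> schema-level compatibility only; this Order value's decode is unchanged
  field seq in record Order: required changed to optional -> schema-level compatibility only; this Order value's decode is unchanged
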